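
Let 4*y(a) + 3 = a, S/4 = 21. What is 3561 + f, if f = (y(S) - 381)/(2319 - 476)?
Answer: 26250249/7372 ≈ 3560.8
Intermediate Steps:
S = 84 (S = 4*21 = 84)
y(a) = -3/4 + a/4
f = -1443/7372 (f = ((-3/4 + (1/4)*84) - 381)/(2319 - 476) = ((-3/4 + 21) - 381)/1843 = (81/4 - 381)*(1/1843) = -1443/4*1/1843 = -1443/7372 ≈ -0.19574)
3561 + f = 3561 - 1443/7372 = 26250249/7372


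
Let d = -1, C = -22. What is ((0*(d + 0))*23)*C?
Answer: 0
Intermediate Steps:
((0*(d + 0))*23)*C = ((0*(-1 + 0))*23)*(-22) = ((0*(-1))*23)*(-22) = (0*23)*(-22) = 0*(-22) = 0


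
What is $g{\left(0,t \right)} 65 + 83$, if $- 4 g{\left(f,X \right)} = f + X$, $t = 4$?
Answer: $18$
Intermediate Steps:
$g{\left(f,X \right)} = - \frac{X}{4} - \frac{f}{4}$ ($g{\left(f,X \right)} = - \frac{f + X}{4} = - \frac{X + f}{4} = - \frac{X}{4} - \frac{f}{4}$)
$g{\left(0,t \right)} 65 + 83 = \left(\left(- \frac{1}{4}\right) 4 - 0\right) 65 + 83 = \left(-1 + 0\right) 65 + 83 = \left(-1\right) 65 + 83 = -65 + 83 = 18$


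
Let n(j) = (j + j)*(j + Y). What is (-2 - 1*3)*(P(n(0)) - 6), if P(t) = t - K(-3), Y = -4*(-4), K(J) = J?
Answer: 15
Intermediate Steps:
Y = 16
n(j) = 2*j*(16 + j) (n(j) = (j + j)*(j + 16) = (2*j)*(16 + j) = 2*j*(16 + j))
P(t) = 3 + t (P(t) = t - 1*(-3) = t + 3 = 3 + t)
(-2 - 1*3)*(P(n(0)) - 6) = (-2 - 1*3)*((3 + 2*0*(16 + 0)) - 6) = (-2 - 3)*((3 + 2*0*16) - 6) = -5*((3 + 0) - 6) = -5*(3 - 6) = -5*(-3) = 15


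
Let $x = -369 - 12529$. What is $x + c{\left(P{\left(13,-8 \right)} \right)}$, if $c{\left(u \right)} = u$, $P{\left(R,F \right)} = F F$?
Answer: $-12834$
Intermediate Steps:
$P{\left(R,F \right)} = F^{2}$
$x = -12898$ ($x = -369 - 12529 = -12898$)
$x + c{\left(P{\left(13,-8 \right)} \right)} = -12898 + \left(-8\right)^{2} = -12898 + 64 = -12834$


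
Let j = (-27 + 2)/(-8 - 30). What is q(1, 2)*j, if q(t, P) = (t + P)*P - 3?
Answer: 75/38 ≈ 1.9737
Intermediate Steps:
q(t, P) = -3 + P*(P + t) (q(t, P) = (P + t)*P - 3 = P*(P + t) - 3 = -3 + P*(P + t))
j = 25/38 (j = -25/(-38) = -25*(-1/38) = 25/38 ≈ 0.65790)
q(1, 2)*j = (-3 + 2² + 2*1)*(25/38) = (-3 + 4 + 2)*(25/38) = 3*(25/38) = 75/38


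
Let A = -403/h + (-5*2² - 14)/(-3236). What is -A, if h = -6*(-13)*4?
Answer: 24875/19416 ≈ 1.2812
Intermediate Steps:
h = 312 (h = 78*4 = 312)
A = -24875/19416 (A = -403/312 + (-5*2² - 14)/(-3236) = -403*1/312 + (-5*4 - 14)*(-1/3236) = -31/24 + (-20 - 14)*(-1/3236) = -31/24 - 34*(-1/3236) = -31/24 + 17/1618 = -24875/19416 ≈ -1.2812)
-A = -1*(-24875/19416) = 24875/19416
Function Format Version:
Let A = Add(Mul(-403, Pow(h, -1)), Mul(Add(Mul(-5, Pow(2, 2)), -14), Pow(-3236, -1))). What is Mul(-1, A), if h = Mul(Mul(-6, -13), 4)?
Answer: Rational(24875, 19416) ≈ 1.2812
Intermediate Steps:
h = 312 (h = Mul(78, 4) = 312)
A = Rational(-24875, 19416) (A = Add(Mul(-403, Pow(312, -1)), Mul(Add(Mul(-5, Pow(2, 2)), -14), Pow(-3236, -1))) = Add(Mul(-403, Rational(1, 312)), Mul(Add(Mul(-5, 4), -14), Rational(-1, 3236))) = Add(Rational(-31, 24), Mul(Add(-20, -14), Rational(-1, 3236))) = Add(Rational(-31, 24), Mul(-34, Rational(-1, 3236))) = Add(Rational(-31, 24), Rational(17, 1618)) = Rational(-24875, 19416) ≈ -1.2812)
Mul(-1, A) = Mul(-1, Rational(-24875, 19416)) = Rational(24875, 19416)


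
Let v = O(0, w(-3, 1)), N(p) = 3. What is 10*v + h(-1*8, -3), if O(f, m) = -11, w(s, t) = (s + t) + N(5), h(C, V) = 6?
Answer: -104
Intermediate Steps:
w(s, t) = 3 + s + t (w(s, t) = (s + t) + 3 = 3 + s + t)
v = -11
10*v + h(-1*8, -3) = 10*(-11) + 6 = -110 + 6 = -104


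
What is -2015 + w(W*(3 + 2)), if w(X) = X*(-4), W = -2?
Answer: -1975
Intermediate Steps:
w(X) = -4*X
-2015 + w(W*(3 + 2)) = -2015 - (-8)*(3 + 2) = -2015 - (-8)*5 = -2015 - 4*(-10) = -2015 + 40 = -1975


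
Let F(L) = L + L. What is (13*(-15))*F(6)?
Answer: -2340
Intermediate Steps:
F(L) = 2*L
(13*(-15))*F(6) = (13*(-15))*(2*6) = -195*12 = -2340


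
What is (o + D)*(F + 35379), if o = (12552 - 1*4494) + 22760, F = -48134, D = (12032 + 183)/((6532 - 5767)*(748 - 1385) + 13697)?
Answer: -186167377090395/473608 ≈ -3.9308e+8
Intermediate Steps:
D = -12215/473608 (D = 12215/(765*(-637) + 13697) = 12215/(-487305 + 13697) = 12215/(-473608) = 12215*(-1/473608) = -12215/473608 ≈ -0.025791)
o = 30818 (o = (12552 - 4494) + 22760 = 8058 + 22760 = 30818)
(o + D)*(F + 35379) = (30818 - 12215/473608)*(-48134 + 35379) = (14595639129/473608)*(-12755) = -186167377090395/473608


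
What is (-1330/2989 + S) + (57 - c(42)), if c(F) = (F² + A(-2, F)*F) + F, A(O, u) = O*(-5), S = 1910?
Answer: -110783/427 ≈ -259.44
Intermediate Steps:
A(O, u) = -5*O
c(F) = F² + 11*F (c(F) = (F² + (-5*(-2))*F) + F = (F² + 10*F) + F = F² + 11*F)
(-1330/2989 + S) + (57 - c(42)) = (-1330/2989 + 1910) + (57 - 42*(11 + 42)) = (-1330*1/2989 + 1910) + (57 - 42*53) = (-190/427 + 1910) + (57 - 1*2226) = 815380/427 + (57 - 2226) = 815380/427 - 2169 = -110783/427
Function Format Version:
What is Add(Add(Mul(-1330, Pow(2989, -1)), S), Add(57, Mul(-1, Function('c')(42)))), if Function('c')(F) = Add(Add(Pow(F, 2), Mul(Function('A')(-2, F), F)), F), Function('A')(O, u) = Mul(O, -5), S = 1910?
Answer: Rational(-110783, 427) ≈ -259.44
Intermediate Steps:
Function('A')(O, u) = Mul(-5, O)
Function('c')(F) = Add(Pow(F, 2), Mul(11, F)) (Function('c')(F) = Add(Add(Pow(F, 2), Mul(Mul(-5, -2), F)), F) = Add(Add(Pow(F, 2), Mul(10, F)), F) = Add(Pow(F, 2), Mul(11, F)))
Add(Add(Mul(-1330, Pow(2989, -1)), S), Add(57, Mul(-1, Function('c')(42)))) = Add(Add(Mul(-1330, Pow(2989, -1)), 1910), Add(57, Mul(-1, Mul(42, Add(11, 42))))) = Add(Add(Mul(-1330, Rational(1, 2989)), 1910), Add(57, Mul(-1, Mul(42, 53)))) = Add(Add(Rational(-190, 427), 1910), Add(57, Mul(-1, 2226))) = Add(Rational(815380, 427), Add(57, -2226)) = Add(Rational(815380, 427), -2169) = Rational(-110783, 427)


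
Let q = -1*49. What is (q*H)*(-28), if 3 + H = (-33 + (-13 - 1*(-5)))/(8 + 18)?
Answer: -81634/13 ≈ -6279.5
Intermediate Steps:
H = -119/26 (H = -3 + (-33 + (-13 - 1*(-5)))/(8 + 18) = -3 + (-33 + (-13 + 5))/26 = -3 + (-33 - 8)*(1/26) = -3 - 41*1/26 = -3 - 41/26 = -119/26 ≈ -4.5769)
q = -49
(q*H)*(-28) = -49*(-119/26)*(-28) = (5831/26)*(-28) = -81634/13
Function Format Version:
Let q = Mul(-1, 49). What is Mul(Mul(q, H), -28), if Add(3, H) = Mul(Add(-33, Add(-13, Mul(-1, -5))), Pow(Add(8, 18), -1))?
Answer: Rational(-81634, 13) ≈ -6279.5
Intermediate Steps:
H = Rational(-119, 26) (H = Add(-3, Mul(Add(-33, Add(-13, Mul(-1, -5))), Pow(Add(8, 18), -1))) = Add(-3, Mul(Add(-33, Add(-13, 5)), Pow(26, -1))) = Add(-3, Mul(Add(-33, -8), Rational(1, 26))) = Add(-3, Mul(-41, Rational(1, 26))) = Add(-3, Rational(-41, 26)) = Rational(-119, 26) ≈ -4.5769)
q = -49
Mul(Mul(q, H), -28) = Mul(Mul(-49, Rational(-119, 26)), -28) = Mul(Rational(5831, 26), -28) = Rational(-81634, 13)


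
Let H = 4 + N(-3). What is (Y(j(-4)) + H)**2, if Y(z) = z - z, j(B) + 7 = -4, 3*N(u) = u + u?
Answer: 4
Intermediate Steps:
N(u) = 2*u/3 (N(u) = (u + u)/3 = (2*u)/3 = 2*u/3)
j(B) = -11 (j(B) = -7 - 4 = -11)
Y(z) = 0
H = 2 (H = 4 + (2/3)*(-3) = 4 - 2 = 2)
(Y(j(-4)) + H)**2 = (0 + 2)**2 = 2**2 = 4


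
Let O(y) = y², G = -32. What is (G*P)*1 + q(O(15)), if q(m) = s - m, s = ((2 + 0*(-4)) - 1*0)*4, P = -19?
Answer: 391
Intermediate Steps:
s = 8 (s = ((2 + 0) + 0)*4 = (2 + 0)*4 = 2*4 = 8)
q(m) = 8 - m
(G*P)*1 + q(O(15)) = -32*(-19)*1 + (8 - 1*15²) = 608*1 + (8 - 1*225) = 608 + (8 - 225) = 608 - 217 = 391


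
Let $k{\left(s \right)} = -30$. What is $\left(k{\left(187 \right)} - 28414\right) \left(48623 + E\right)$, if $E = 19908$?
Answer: $-1949295764$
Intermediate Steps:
$\left(k{\left(187 \right)} - 28414\right) \left(48623 + E\right) = \left(-30 - 28414\right) \left(48623 + 19908\right) = \left(-28444\right) 68531 = -1949295764$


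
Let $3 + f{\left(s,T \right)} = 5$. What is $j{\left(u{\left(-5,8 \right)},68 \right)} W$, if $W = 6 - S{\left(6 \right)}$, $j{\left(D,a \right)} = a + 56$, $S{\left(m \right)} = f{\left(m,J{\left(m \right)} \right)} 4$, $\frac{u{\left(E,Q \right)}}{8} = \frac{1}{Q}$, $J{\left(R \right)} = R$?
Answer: $-248$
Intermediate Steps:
$u{\left(E,Q \right)} = \frac{8}{Q}$
$f{\left(s,T \right)} = 2$ ($f{\left(s,T \right)} = -3 + 5 = 2$)
$S{\left(m \right)} = 8$ ($S{\left(m \right)} = 2 \cdot 4 = 8$)
$j{\left(D,a \right)} = 56 + a$
$W = -2$ ($W = 6 - 8 = -2$)
$j{\left(u{\left(-5,8 \right)},68 \right)} W = \left(56 + 68\right) \left(-2\right) = 124 \left(-2\right) = -248$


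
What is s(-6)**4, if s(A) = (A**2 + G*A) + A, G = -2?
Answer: 3111696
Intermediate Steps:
s(A) = A**2 - A (s(A) = (A**2 - 2*A) + A = A**2 - A)
s(-6)**4 = (-6*(-1 - 6))**4 = (-6*(-7))**4 = 42**4 = 3111696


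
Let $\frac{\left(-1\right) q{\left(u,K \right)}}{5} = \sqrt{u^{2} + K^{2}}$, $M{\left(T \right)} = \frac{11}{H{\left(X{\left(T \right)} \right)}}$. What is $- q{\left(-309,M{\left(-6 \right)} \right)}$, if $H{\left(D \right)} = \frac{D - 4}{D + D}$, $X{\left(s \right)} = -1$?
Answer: $\sqrt{2387509} \approx 1545.2$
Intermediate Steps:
$H{\left(D \right)} = \frac{-4 + D}{2 D}$
$M{\left(T \right)} = \frac{22}{5}$ ($M{\left(T \right)} = \frac{11}{\frac{1}{2} \frac{1}{-1} \left(-4 - 1\right)} = \frac{11}{\frac{1}{2} \left(-1\right) \left(-5\right)} = \frac{11}{\frac{5}{2}} = 11 \cdot \frac{2}{5} = \frac{22}{5}$)
$q{\left(u,K \right)} = - 5 \sqrt{K^{2} + u^{2}}$ ($q{\left(u,K \right)} = - 5 \sqrt{u^{2} + K^{2}} = - 5 \sqrt{K^{2} + u^{2}}$)
$- q{\left(-309,M{\left(-6 \right)} \right)} = - \left(-5\right) \sqrt{\left(\frac{22}{5}\right)^{2} + \left(-309\right)^{2}} = - \left(-5\right) \sqrt{\frac{484}{25} + 95481} = - \left(-5\right) \sqrt{\frac{2387509}{25}} = - \left(-5\right) \frac{\sqrt{2387509}}{5} = - \left(-1\right) \sqrt{2387509} = \sqrt{2387509}$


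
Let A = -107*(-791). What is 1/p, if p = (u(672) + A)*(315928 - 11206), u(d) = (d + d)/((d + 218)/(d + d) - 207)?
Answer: 138659/3575845209120030 ≈ 3.8777e-11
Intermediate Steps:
A = 84637
u(d) = 2*d/(-207 + (218 + d)/(2*d)) (u(d) = (2*d)/((218 + d)/((2*d)) - 207) = (2*d)/((218 + d)*(1/(2*d)) - 207) = (2*d)/((218 + d)/(2*d) - 207) = (2*d)/(-207 + (218 + d)/(2*d)) = 2*d/(-207 + (218 + d)/(2*d)))
p = 3575845209120030/138659 (p = (-4*672²/(-218 + 413*672) + 84637)*(315928 - 11206) = (-4*451584/(-218 + 277536) + 84637)*304722 = (-4*451584/277318 + 84637)*304722 = (-4*451584*1/277318 + 84637)*304722 = (-903168/138659 + 84637)*304722 = (11734778615/138659)*304722 = 3575845209120030/138659 ≈ 2.5789e+10)
1/p = 1/(3575845209120030/138659) = 138659/3575845209120030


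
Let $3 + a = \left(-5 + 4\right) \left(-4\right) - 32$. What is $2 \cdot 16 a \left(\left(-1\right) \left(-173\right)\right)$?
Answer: $-171616$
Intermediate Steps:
$a = -31$ ($a = -3 - \left(32 - \left(-5 + 4\right) \left(-4\right)\right) = -3 - 28 = -31$)
$2 \cdot 16 a \left(\left(-1\right) \left(-173\right)\right) = 2 \cdot 16 \left(-31\right) \left(\left(-1\right) \left(-173\right)\right) = 32 \left(-31\right) 173 = \left(-992\right) 173 = -171616$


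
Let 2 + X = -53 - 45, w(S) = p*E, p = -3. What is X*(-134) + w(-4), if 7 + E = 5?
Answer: 13406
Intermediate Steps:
E = -2 (E = -7 + 5 = -2)
w(S) = 6 (w(S) = -3*(-2) = 6)
X = -100 (X = -2 + (-53 - 45) = -2 - 98 = -100)
X*(-134) + w(-4) = -100*(-134) + 6 = 13400 + 6 = 13406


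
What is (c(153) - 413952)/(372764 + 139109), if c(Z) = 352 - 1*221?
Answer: -413821/511873 ≈ -0.80844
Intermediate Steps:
c(Z) = 131 (c(Z) = 352 - 221 = 131)
(c(153) - 413952)/(372764 + 139109) = (131 - 413952)/(372764 + 139109) = -413821/511873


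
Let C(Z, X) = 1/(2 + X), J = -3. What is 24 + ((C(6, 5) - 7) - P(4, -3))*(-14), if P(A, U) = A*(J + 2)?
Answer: 64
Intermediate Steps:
P(A, U) = -A (P(A, U) = A*(-3 + 2) = A*(-1) = -A)
24 + ((C(6, 5) - 7) - P(4, -3))*(-14) = 24 + ((1/(2 + 5) - 7) - (-1)*4)*(-14) = 24 + ((1/7 - 7) - 1*(-4))*(-14) = 24 + ((⅐ - 7) + 4)*(-14) = 24 + (-48/7 + 4)*(-14) = 24 - 20/7*(-14) = 24 + 40 = 64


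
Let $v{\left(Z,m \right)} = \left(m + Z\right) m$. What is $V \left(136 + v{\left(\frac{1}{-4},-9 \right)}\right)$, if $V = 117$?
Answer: $\frac{102609}{4} \approx 25652.0$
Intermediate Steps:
$v{\left(Z,m \right)} = m \left(Z + m\right)$ ($v{\left(Z,m \right)} = \left(Z + m\right) m = m \left(Z + m\right)$)
$V \left(136 + v{\left(\frac{1}{-4},-9 \right)}\right) = 117 \left(136 - 9 \left(\frac{1}{-4} - 9\right)\right) = 117 \left(136 - 9 \left(- \frac{1}{4} - 9\right)\right) = 117 \left(136 - - \frac{333}{4}\right) = 117 \left(136 + \frac{333}{4}\right) = 117 \cdot \frac{877}{4} = \frac{102609}{4}$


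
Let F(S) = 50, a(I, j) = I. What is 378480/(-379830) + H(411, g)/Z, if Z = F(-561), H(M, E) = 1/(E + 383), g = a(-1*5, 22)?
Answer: -238429739/239292900 ≈ -0.99639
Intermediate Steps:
g = -5 (g = -1*5 = -5)
H(M, E) = 1/(383 + E)
Z = 50
378480/(-379830) + H(411, g)/Z = 378480/(-379830) + 1/((383 - 5)*50) = 378480*(-1/379830) + (1/50)/378 = -12616/12661 + (1/378)*(1/50) = -12616/12661 + 1/18900 = -238429739/239292900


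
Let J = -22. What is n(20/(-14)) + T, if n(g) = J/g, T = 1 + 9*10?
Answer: 532/5 ≈ 106.40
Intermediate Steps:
T = 91 (T = 1 + 90 = 91)
n(g) = -22/g
n(20/(-14)) + T = -22/(20/(-14)) + 91 = -22/(20*(-1/14)) + 91 = -22/(-10/7) + 91 = -22*(-7/10) + 91 = 77/5 + 91 = 532/5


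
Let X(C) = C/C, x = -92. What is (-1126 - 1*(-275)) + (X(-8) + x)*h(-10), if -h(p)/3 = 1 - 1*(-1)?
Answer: -305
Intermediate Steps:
h(p) = -6 (h(p) = -3*(1 - 1*(-1)) = -3*(1 + 1) = -3*2 = -6)
X(C) = 1
(-1126 - 1*(-275)) + (X(-8) + x)*h(-10) = (-1126 - 1*(-275)) + (1 - 92)*(-6) = (-1126 + 275) - 91*(-6) = -851 + 546 = -305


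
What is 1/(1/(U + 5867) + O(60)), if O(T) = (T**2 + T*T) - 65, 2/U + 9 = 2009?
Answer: 5867001/41861053135 ≈ 0.00014015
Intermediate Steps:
U = 1/1000 (U = 2/(-9 + 2009) = 2/2000 = 2*(1/2000) = 1/1000 ≈ 0.0010000)
O(T) = -65 + 2*T**2 (O(T) = (T**2 + T**2) - 65 = 2*T**2 - 65 = -65 + 2*T**2)
1/(1/(U + 5867) + O(60)) = 1/(1/(1/1000 + 5867) + (-65 + 2*60**2)) = 1/(1/(5867001/1000) + (-65 + 2*3600)) = 1/(1000/5867001 + (-65 + 7200)) = 1/(1000/5867001 + 7135) = 1/(41861053135/5867001) = 5867001/41861053135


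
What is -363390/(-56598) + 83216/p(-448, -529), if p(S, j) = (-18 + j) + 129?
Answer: -379830179/1971497 ≈ -192.66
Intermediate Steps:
p(S, j) = 111 + j
-363390/(-56598) + 83216/p(-448, -529) = -363390/(-56598) + 83216/(111 - 529) = -363390*(-1/56598) + 83216/(-418) = 60565/9433 + 83216*(-1/418) = 60565/9433 - 41608/209 = -379830179/1971497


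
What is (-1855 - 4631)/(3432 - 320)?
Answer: -3243/1556 ≈ -2.0842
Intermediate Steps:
(-1855 - 4631)/(3432 - 320) = -6486/3112 = -6486*1/3112 = -3243/1556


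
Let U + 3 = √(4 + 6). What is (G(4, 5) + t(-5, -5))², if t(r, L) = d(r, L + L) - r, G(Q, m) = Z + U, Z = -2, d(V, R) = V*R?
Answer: (50 + √10)² ≈ 2826.2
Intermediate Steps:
d(V, R) = R*V
U = -3 + √10 (U = -3 + √(4 + 6) = -3 + √10 ≈ 0.16228)
G(Q, m) = -5 + √10 (G(Q, m) = -2 + (-3 + √10) = -5 + √10)
t(r, L) = -r + 2*L*r (t(r, L) = (L + L)*r - r = (2*L)*r - r = 2*L*r - r = -r + 2*L*r)
(G(4, 5) + t(-5, -5))² = ((-5 + √10) - 5*(-1 + 2*(-5)))² = ((-5 + √10) - 5*(-1 - 10))² = ((-5 + √10) - 5*(-11))² = ((-5 + √10) + 55)² = (50 + √10)²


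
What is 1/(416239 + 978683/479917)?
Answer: 479917/199761150846 ≈ 2.4025e-6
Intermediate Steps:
1/(416239 + 978683/479917) = 1/(199761150846/479917) = 479917/199761150846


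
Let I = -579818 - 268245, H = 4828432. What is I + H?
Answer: 3980369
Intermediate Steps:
I = -848063
I + H = -848063 + 4828432 = 3980369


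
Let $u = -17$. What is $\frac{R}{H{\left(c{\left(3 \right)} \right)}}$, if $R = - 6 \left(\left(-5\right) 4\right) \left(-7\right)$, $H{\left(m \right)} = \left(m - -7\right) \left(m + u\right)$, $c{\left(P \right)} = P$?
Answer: $6$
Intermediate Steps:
$H{\left(m \right)} = \left(-17 + m\right) \left(7 + m\right)$ ($H{\left(m \right)} = \left(m - -7\right) \left(m - 17\right) = \left(m + 7\right) \left(-17 + m\right) = \left(7 + m\right) \left(-17 + m\right) = \left(-17 + m\right) \left(7 + m\right)$)
$R = -840$ ($R = \left(-6\right) \left(-20\right) \left(-7\right) = 120 \left(-7\right) = -840$)
$\frac{R}{H{\left(c{\left(3 \right)} \right)}} = - \frac{840}{-119 + 3^{2} - 30} = - \frac{840}{-119 + 9 - 30} = - \frac{840}{-140} = \left(-840\right) \left(- \frac{1}{140}\right) = 6$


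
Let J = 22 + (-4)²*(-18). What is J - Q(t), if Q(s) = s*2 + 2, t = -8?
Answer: -252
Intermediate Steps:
J = -266 (J = 22 + 16*(-18) = 22 - 288 = -266)
Q(s) = 2 + 2*s (Q(s) = 2*s + 2 = 2 + 2*s)
J - Q(t) = -266 - (2 + 2*(-8)) = -266 - (2 - 16) = -266 - 1*(-14) = -266 + 14 = -252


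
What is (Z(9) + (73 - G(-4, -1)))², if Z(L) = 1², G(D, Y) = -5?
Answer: 6241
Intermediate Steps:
Z(L) = 1
(Z(9) + (73 - G(-4, -1)))² = (1 + (73 - 1*(-5)))² = (1 + (73 + 5))² = (1 + 78)² = 79² = 6241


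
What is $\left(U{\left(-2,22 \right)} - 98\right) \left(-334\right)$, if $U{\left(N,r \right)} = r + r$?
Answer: $18036$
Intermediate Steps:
$U{\left(N,r \right)} = 2 r$
$\left(U{\left(-2,22 \right)} - 98\right) \left(-334\right) = \left(2 \cdot 22 - 98\right) \left(-334\right) = \left(44 - 98\right) \left(-334\right) = \left(-54\right) \left(-334\right) = 18036$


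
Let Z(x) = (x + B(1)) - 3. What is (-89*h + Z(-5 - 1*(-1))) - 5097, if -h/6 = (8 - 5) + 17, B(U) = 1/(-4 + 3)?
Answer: 5575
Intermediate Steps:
B(U) = -1 (B(U) = 1/(-1) = -1)
h = -120 (h = -6*((8 - 5) + 17) = -6*(3 + 17) = -6*20 = -120)
Z(x) = -4 + x (Z(x) = (x - 1) - 3 = (-1 + x) - 3 = -4 + x)
(-89*h + Z(-5 - 1*(-1))) - 5097 = (-89*(-120) + (-4 + (-5 - 1*(-1)))) - 5097 = (10680 + (-4 + (-5 + 1))) - 5097 = (10680 + (-4 - 4)) - 5097 = (10680 - 8) - 5097 = 10672 - 5097 = 5575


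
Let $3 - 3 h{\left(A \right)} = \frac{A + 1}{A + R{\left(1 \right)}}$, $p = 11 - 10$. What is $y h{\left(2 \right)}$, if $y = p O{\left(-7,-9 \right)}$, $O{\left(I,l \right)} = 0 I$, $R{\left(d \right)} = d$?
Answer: $0$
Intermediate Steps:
$p = 1$
$O{\left(I,l \right)} = 0$
$h{\left(A \right)} = \frac{2}{3}$ ($h{\left(A \right)} = 1 - \frac{\left(A + 1\right) \frac{1}{A + 1}}{3} = 1 - \frac{\left(1 + A\right) \frac{1}{1 + A}}{3} = 1 - \frac{1}{3} = \frac{2}{3}$)
$y = 0$ ($y = 1 \cdot 0 = 0$)
$y h{\left(2 \right)} = 0 \cdot \frac{2}{3} = 0$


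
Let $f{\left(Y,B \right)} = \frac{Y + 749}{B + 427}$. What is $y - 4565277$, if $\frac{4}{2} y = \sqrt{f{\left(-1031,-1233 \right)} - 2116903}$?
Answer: $-4565277 + \frac{i \sqrt{85951010626}}{403} \approx -4.5653 \cdot 10^{6} + 727.48 i$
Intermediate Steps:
$f{\left(Y,B \right)} = \frac{749 + Y}{427 + B}$
$y = \frac{i \sqrt{85951010626}}{403}$ ($y = \frac{\sqrt{\frac{749 - 1031}{427 - 1233} - 2116903}}{2} = \frac{\sqrt{\frac{1}{-806} \left(-282\right) - 2116903}}{2} = \frac{\sqrt{\left(- \frac{1}{806}\right) \left(-282\right) - 2116903}}{2} = \frac{\sqrt{\frac{141}{403} - 2116903}}{2} = \frac{\sqrt{- \frac{853111768}{403}}}{2} = \frac{\frac{2}{403} i \sqrt{85951010626}}{2} = \frac{i \sqrt{85951010626}}{403} \approx 727.48 i$)
$y - 4565277 = \frac{i \sqrt{85951010626}}{403} - 4565277 = -4565277 + \frac{i \sqrt{85951010626}}{403}$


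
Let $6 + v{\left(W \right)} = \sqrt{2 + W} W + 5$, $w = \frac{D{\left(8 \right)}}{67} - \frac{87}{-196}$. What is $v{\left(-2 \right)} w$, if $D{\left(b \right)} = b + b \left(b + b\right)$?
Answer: $- \frac{32485}{13132} \approx -2.4737$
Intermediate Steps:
$D{\left(b \right)} = b + 2 b^{2}$ ($D{\left(b \right)} = b + b 2 b = b + 2 b^{2}$)
$w = \frac{32485}{13132}$ ($w = \frac{8 \left(1 + 2 \cdot 8\right)}{67} - \frac{87}{-196} = 8 \left(1 + 16\right) \frac{1}{67} - - \frac{87}{196} = 8 \cdot 17 \cdot \frac{1}{67} + \frac{87}{196} = 136 \cdot \frac{1}{67} + \frac{87}{196} = \frac{136}{67} + \frac{87}{196} = \frac{32485}{13132} \approx 2.4737$)
$v{\left(W \right)} = -1 + W \sqrt{2 + W}$ ($v{\left(W \right)} = -6 + \left(\sqrt{2 + W} W + 5\right) = -6 + \left(W \sqrt{2 + W} + 5\right) = -6 + \left(5 + W \sqrt{2 + W}\right) = -1 + W \sqrt{2 + W}$)
$v{\left(-2 \right)} w = \left(-1 - 2 \sqrt{2 - 2}\right) \frac{32485}{13132} = \left(-1 - 2 \sqrt{0}\right) \frac{32485}{13132} = \left(-1 - 0\right) \frac{32485}{13132} = \left(-1 + 0\right) \frac{32485}{13132} = \left(-1\right) \frac{32485}{13132} = - \frac{32485}{13132}$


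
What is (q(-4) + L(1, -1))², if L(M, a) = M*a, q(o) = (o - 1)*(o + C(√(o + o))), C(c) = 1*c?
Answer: 161 - 380*I*√2 ≈ 161.0 - 537.4*I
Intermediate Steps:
C(c) = c
q(o) = (-1 + o)*(o + √2*√o) (q(o) = (o - 1)*(o + √(o + o)) = (-1 + o)*(o + √(2*o)) = (-1 + o)*(o + √2*√o))
(q(-4) + L(1, -1))² = (((-4)² - 1*(-4) + √2*(-4)^(3/2) - √2*√(-4)) + 1*(-1))² = ((16 + 4 + √2*(-8*I) - √2*2*I) - 1)² = ((16 + 4 - 8*I*√2 - 2*I*√2) - 1)² = ((20 - 10*I*√2) - 1)² = (19 - 10*I*√2)²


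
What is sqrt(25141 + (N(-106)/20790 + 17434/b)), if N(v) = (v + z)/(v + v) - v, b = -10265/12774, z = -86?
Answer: 4*sqrt(30612471969033758265)/377023185 ≈ 58.700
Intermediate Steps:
b = -10265/12774 (b = -10265*1/12774 = -10265/12774 ≈ -0.80359)
N(v) = -v + (-86 + v)/(2*v) (N(v) = (v - 86)/(v + v) - v = (-86 + v)/((2*v)) - v = (-86 + v)*(1/(2*v)) - v = (-86 + v)/(2*v) - v = -v + (-86 + v)/(2*v))
sqrt(25141 + (N(-106)/20790 + 17434/b)) = sqrt(25141 + ((1/2 - 1*(-106) - 43/(-106))/20790 + 17434/(-10265/12774))) = sqrt(25141 + ((1/2 + 106 - 43*(-1/106))*(1/20790) + 17434*(-12774/10265))) = sqrt(25141 + ((1/2 + 106 + 43/106)*(1/20790) - 222701916/10265)) = sqrt(25141 + ((5666/53)*(1/20790) - 222701916/10265)) = sqrt(25141 + (2833/550935 - 222701916/10265)) = sqrt(25141 - 24538850202143/1131069555) = sqrt(3897369480112/1131069555) = 4*sqrt(30612471969033758265)/377023185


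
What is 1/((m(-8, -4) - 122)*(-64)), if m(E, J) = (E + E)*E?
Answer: -1/384 ≈ -0.0026042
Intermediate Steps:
m(E, J) = 2*E² (m(E, J) = (2*E)*E = 2*E²)
1/((m(-8, -4) - 122)*(-64)) = 1/((2*(-8)² - 122)*(-64)) = 1/((2*64 - 122)*(-64)) = 1/((128 - 122)*(-64)) = 1/(6*(-64)) = 1/(-384) = -1/384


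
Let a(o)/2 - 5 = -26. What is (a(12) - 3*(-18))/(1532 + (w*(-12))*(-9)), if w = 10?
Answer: 3/653 ≈ 0.0045942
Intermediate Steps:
a(o) = -42 (a(o) = 10 + 2*(-26) = 10 - 52 = -42)
(a(12) - 3*(-18))/(1532 + (w*(-12))*(-9)) = (-42 - 3*(-18))/(1532 + (10*(-12))*(-9)) = (-42 + 54)/(1532 - 120*(-9)) = 12/(1532 + 1080) = 12/2612 = 12*(1/2612) = 3/653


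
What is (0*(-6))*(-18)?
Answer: 0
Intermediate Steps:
(0*(-6))*(-18) = 0*(-18) = 0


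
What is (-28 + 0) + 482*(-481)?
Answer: -231870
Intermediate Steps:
(-28 + 0) + 482*(-481) = -28 - 231842 = -231870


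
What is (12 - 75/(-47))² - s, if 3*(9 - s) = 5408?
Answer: 13111592/6627 ≈ 1978.5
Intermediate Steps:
s = -5381/3 (s = 9 - ⅓*5408 = 9 - 5408/3 = -5381/3 ≈ -1793.7)
(12 - 75/(-47))² - s = (12 - 75/(-47))² - 1*(-5381/3) = (12 - 75*(-1/47))² + 5381/3 = (12 + 75/47)² + 5381/3 = (639/47)² + 5381/3 = 408321/2209 + 5381/3 = 13111592/6627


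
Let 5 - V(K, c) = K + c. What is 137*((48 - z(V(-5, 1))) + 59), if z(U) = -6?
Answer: 15481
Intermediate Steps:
V(K, c) = 5 - K - c (V(K, c) = 5 - (K + c) = 5 + (-K - c) = 5 - K - c)
137*((48 - z(V(-5, 1))) + 59) = 137*((48 - 1*(-6)) + 59) = 137*((48 + 6) + 59) = 137*(54 + 59) = 137*113 = 15481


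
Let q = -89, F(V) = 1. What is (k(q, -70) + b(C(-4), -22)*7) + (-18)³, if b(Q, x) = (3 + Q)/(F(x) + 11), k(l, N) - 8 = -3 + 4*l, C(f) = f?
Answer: -74203/12 ≈ -6183.6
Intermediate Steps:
k(l, N) = 5 + 4*l (k(l, N) = 8 + (-3 + 4*l) = 5 + 4*l)
b(Q, x) = ¼ + Q/12 (b(Q, x) = (3 + Q)/(1 + 11) = (3 + Q)/12 = (3 + Q)*(1/12) = ¼ + Q/12)
(k(q, -70) + b(C(-4), -22)*7) + (-18)³ = ((5 + 4*(-89)) + (¼ + (1/12)*(-4))*7) + (-18)³ = ((5 - 356) + (¼ - ⅓)*7) - 5832 = (-351 - 1/12*7) - 5832 = (-351 - 7/12) - 5832 = -4219/12 - 5832 = -74203/12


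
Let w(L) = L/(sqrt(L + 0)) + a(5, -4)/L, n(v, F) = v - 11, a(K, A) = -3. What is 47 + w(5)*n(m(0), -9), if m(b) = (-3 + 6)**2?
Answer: 241/5 - 2*sqrt(5) ≈ 43.728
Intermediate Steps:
m(b) = 9 (m(b) = 3**2 = 9)
n(v, F) = -11 + v
w(L) = sqrt(L) - 3/L (w(L) = L/(sqrt(L + 0)) - 3/L = L/(sqrt(L)) - 3/L = L/sqrt(L) - 3/L = sqrt(L) - 3/L)
47 + w(5)*n(m(0), -9) = 47 + ((-3 + 5**(3/2))/5)*(-11 + 9) = 47 + ((-3 + 5*sqrt(5))/5)*(-2) = 47 + (-3/5 + sqrt(5))*(-2) = 47 + (6/5 - 2*sqrt(5)) = 241/5 - 2*sqrt(5)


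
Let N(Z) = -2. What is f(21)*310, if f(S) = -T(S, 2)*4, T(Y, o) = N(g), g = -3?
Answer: 2480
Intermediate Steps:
T(Y, o) = -2
f(S) = 8 (f(S) = -1*(-2)*4 = 2*4 = 8)
f(21)*310 = 8*310 = 2480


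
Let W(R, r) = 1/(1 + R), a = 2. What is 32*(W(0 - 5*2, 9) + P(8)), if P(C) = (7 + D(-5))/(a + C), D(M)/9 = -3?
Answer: -608/9 ≈ -67.556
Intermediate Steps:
D(M) = -27 (D(M) = 9*(-3) = -27)
P(C) = -20/(2 + C) (P(C) = (7 - 27)/(2 + C) = -20/(2 + C))
32*(W(0 - 5*2, 9) + P(8)) = 32*(1/(1 + (0 - 5*2)) - 20/(2 + 8)) = 32*(1/(1 + (0 - 10)) - 20/10) = 32*(1/(1 - 10) - 20*⅒) = 32*(1/(-9) - 2) = 32*(-⅑ - 2) = 32*(-19/9) = -608/9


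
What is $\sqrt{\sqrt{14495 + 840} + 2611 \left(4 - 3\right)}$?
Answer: $\sqrt{2611 + \sqrt{15335}} \approx 52.296$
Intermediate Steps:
$\sqrt{\sqrt{14495 + 840} + 2611 \left(4 - 3\right)} = \sqrt{\sqrt{15335} + 2611 \cdot 1} = \sqrt{\sqrt{15335} + 2611} = \sqrt{2611 + \sqrt{15335}}$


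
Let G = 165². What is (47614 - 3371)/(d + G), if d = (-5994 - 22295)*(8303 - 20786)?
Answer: 44243/353158812 ≈ 0.00012528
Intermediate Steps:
G = 27225
d = 353131587 (d = -28289*(-12483) = 353131587)
(47614 - 3371)/(d + G) = (47614 - 3371)/(353131587 + 27225) = 44243/353158812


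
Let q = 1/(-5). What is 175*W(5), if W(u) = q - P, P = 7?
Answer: -1260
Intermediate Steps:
q = -⅕ ≈ -0.20000
W(u) = -36/5 (W(u) = -⅕ - 1*7 = -⅕ - 7 = -36/5)
175*W(5) = 175*(-36/5) = -1260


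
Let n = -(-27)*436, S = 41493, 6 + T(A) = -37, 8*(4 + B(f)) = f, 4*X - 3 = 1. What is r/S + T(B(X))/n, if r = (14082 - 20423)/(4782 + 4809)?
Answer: -1909655429/520530846804 ≈ -0.0036687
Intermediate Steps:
X = 1 (X = ¾ + (¼)*1 = ¾ + ¼ = 1)
B(f) = -4 + f/8
T(A) = -43 (T(A) = -6 - 37 = -43)
n = 11772 (n = -1*(-11772) = 11772)
r = -6341/9591 ≈ -0.66114
r/S + T(B(X))/n = -6341/9591/41493 - 43/11772 = -6341/9591*1/41493 - 43*1/11772 = -6341/397959363 - 43/11772 = -1909655429/520530846804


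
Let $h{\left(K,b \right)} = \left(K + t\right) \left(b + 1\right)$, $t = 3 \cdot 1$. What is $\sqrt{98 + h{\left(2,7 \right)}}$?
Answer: $\sqrt{138} \approx 11.747$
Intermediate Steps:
$t = 3$
$h{\left(K,b \right)} = \left(1 + b\right) \left(3 + K\right)$ ($h{\left(K,b \right)} = \left(K + 3\right) \left(b + 1\right) = \left(3 + K\right) \left(1 + b\right) = \left(1 + b\right) \left(3 + K\right)$)
$\sqrt{98 + h{\left(2,7 \right)}} = \sqrt{98 + \left(3 + 2 + 3 \cdot 7 + 2 \cdot 7\right)} = \sqrt{98 + \left(3 + 2 + 21 + 14\right)} = \sqrt{98 + 40} = \sqrt{138}$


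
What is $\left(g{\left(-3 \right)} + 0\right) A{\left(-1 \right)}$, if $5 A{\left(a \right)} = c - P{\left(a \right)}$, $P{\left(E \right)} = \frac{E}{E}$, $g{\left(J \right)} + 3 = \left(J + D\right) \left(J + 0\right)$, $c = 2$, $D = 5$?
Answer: $- \frac{9}{5} \approx -1.8$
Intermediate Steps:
$g{\left(J \right)} = -3 + J \left(5 + J\right)$ ($g{\left(J \right)} = -3 + \left(J + 5\right) \left(J + 0\right) = -3 + \left(5 + J\right) J = -3 + J \left(5 + J\right)$)
$P{\left(E \right)} = 1$
$A{\left(a \right)} = \frac{1}{5}$ ($A{\left(a \right)} = \frac{2 - 1}{5} = \frac{1}{5} \cdot 1 = \frac{1}{5}$)
$\left(g{\left(-3 \right)} + 0\right) A{\left(-1 \right)} = \left(\left(-3 + \left(-3\right)^{2} + 5 \left(-3\right)\right) + 0\right) \frac{1}{5} = \left(\left(-3 + 9 - 15\right) + 0\right) \frac{1}{5} = \left(-9 + 0\right) \frac{1}{5} = \left(-9\right) \frac{1}{5} = - \frac{9}{5}$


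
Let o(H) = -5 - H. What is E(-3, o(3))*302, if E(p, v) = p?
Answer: -906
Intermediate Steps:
E(-3, o(3))*302 = -3*302 = -906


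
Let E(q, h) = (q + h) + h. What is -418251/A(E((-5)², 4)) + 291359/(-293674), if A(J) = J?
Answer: -40946353007/3230414 ≈ -12675.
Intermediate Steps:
E(q, h) = q + 2*h (E(q, h) = (h + q) + h = q + 2*h)
-418251/A(E((-5)², 4)) + 291359/(-293674) = -418251/((-5)² + 2*4) + 291359/(-293674) = -418251/(25 + 8) + 291359*(-1/293674) = -418251/33 - 291359/293674 = -418251*1/33 - 291359/293674 = -139417/11 - 291359/293674 = -40946353007/3230414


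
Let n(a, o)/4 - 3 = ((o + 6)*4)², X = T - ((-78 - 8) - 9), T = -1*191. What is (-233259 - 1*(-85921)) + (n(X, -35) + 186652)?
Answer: 93150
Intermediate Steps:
T = -191
X = -96 (X = -191 - ((-78 - 8) - 9) = -191 - (-86 - 9) = -191 - 1*(-95) = -191 + 95 = -96)
n(a, o) = 12 + 4*(24 + 4*o)² (n(a, o) = 12 + 4*((o + 6)*4)² = 12 + 4*((6 + o)*4)² = 12 + 4*(24 + 4*o)²)
(-233259 - 1*(-85921)) + (n(X, -35) + 186652) = (-233259 - 1*(-85921)) + ((12 + 64*(6 - 35)²) + 186652) = (-233259 + 85921) + ((12 + 64*(-29)²) + 186652) = -147338 + ((12 + 64*841) + 186652) = -147338 + ((12 + 53824) + 186652) = -147338 + (53836 + 186652) = -147338 + 240488 = 93150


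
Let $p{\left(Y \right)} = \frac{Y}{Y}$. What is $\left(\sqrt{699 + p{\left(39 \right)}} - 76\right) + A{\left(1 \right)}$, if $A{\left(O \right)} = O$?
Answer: $-75 + 10 \sqrt{7} \approx -48.542$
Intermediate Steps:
$p{\left(Y \right)} = 1$
$\left(\sqrt{699 + p{\left(39 \right)}} - 76\right) + A{\left(1 \right)} = \left(\sqrt{699 + 1} - 76\right) + 1 = \left(\sqrt{700} - 76\right) + 1 = \left(10 \sqrt{7} - 76\right) + 1 = \left(-76 + 10 \sqrt{7}\right) + 1 = -75 + 10 \sqrt{7}$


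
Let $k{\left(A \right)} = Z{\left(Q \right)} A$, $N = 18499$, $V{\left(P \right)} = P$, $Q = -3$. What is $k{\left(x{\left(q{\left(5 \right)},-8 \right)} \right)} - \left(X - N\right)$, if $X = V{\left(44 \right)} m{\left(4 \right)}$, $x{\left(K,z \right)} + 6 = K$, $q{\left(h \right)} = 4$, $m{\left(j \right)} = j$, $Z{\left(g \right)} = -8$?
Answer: $18339$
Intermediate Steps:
$x{\left(K,z \right)} = -6 + K$
$X = 176$ ($X = 44 \cdot 4 = 176$)
$k{\left(A \right)} = - 8 A$
$k{\left(x{\left(q{\left(5 \right)},-8 \right)} \right)} - \left(X - N\right) = - 8 \left(-6 + 4\right) - \left(176 - 18499\right) = \left(-8\right) \left(-2\right) - \left(176 - 18499\right) = 16 - -18323 = 16 + 18323 = 18339$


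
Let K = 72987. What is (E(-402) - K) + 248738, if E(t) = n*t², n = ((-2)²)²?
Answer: 2761415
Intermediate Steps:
n = 16 (n = 4² = 16)
E(t) = 16*t²
(E(-402) - K) + 248738 = (16*(-402)² - 1*72987) + 248738 = (16*161604 - 72987) + 248738 = (2585664 - 72987) + 248738 = 2512677 + 248738 = 2761415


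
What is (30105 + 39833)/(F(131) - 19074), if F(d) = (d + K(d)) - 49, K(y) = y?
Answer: -69938/18861 ≈ -3.7081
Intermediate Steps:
F(d) = -49 + 2*d (F(d) = (d + d) - 49 = 2*d - 49 = -49 + 2*d)
(30105 + 39833)/(F(131) - 19074) = (30105 + 39833)/((-49 + 2*131) - 19074) = 69938/((-49 + 262) - 19074) = 69938/(213 - 19074) = 69938/(-18861) = 69938*(-1/18861) = -69938/18861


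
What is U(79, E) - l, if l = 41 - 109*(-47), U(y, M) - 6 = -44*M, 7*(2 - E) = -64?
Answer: -39538/7 ≈ -5648.3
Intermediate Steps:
E = 78/7 (E = 2 - ⅐*(-64) = 2 + 64/7 = 78/7 ≈ 11.143)
U(y, M) = 6 - 44*M
l = 5164 (l = 41 + 5123 = 5164)
U(79, E) - l = (6 - 44*78/7) - 1*5164 = (6 - 3432/7) - 5164 = -3390/7 - 5164 = -39538/7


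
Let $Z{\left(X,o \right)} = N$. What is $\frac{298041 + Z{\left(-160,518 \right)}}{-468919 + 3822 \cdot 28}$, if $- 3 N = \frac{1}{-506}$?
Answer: $- \frac{452426239}{549368754} \approx -0.82354$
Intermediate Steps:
$N = \frac{1}{1518}$ ($N = - \frac{1}{3 \left(-506\right)} = \left(- \frac{1}{3}\right) \left(- \frac{1}{506}\right) = \frac{1}{1518} \approx 0.00065876$)
$Z{\left(X,o \right)} = \frac{1}{1518}$
$\frac{298041 + Z{\left(-160,518 \right)}}{-468919 + 3822 \cdot 28} = \frac{298041 + \frac{1}{1518}}{-468919 + 3822 \cdot 28} = \frac{452426239}{1518 \left(-468919 + 107016\right)} = \frac{452426239}{1518 \left(-361903\right)} = \frac{452426239}{1518} \left(- \frac{1}{361903}\right) = - \frac{452426239}{549368754}$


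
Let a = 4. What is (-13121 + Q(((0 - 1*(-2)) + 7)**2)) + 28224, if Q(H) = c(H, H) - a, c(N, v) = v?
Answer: 15180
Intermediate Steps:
Q(H) = -4 + H (Q(H) = H - 1*4 = H - 4 = -4 + H)
(-13121 + Q(((0 - 1*(-2)) + 7)**2)) + 28224 = (-13121 + (-4 + ((0 - 1*(-2)) + 7)**2)) + 28224 = (-13121 + (-4 + ((0 + 2) + 7)**2)) + 28224 = (-13121 + (-4 + (2 + 7)**2)) + 28224 = (-13121 + (-4 + 9**2)) + 28224 = (-13121 + (-4 + 81)) + 28224 = (-13121 + 77) + 28224 = -13044 + 28224 = 15180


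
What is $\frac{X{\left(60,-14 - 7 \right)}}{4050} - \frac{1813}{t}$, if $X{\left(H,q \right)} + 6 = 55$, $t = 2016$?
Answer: $- \frac{57491}{64800} \approx -0.88721$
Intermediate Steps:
$X{\left(H,q \right)} = 49$ ($X{\left(H,q \right)} = -6 + 55 = 49$)
$\frac{X{\left(60,-14 - 7 \right)}}{4050} - \frac{1813}{t} = \frac{49}{4050} - \frac{1813}{2016} = 49 \cdot \frac{1}{4050} - \frac{259}{288} = \frac{49}{4050} - \frac{259}{288} = - \frac{57491}{64800}$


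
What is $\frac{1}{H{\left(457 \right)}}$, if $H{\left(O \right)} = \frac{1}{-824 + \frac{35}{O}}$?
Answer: $- \frac{376533}{457} \approx -823.92$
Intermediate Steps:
$\frac{1}{H{\left(457 \right)}} = \frac{1}{\left(-1\right) 457 \frac{1}{-35 + 824 \cdot 457}} = \frac{1}{\left(-1\right) 457 \frac{1}{-35 + 376568}} = \frac{1}{\left(-1\right) 457 \cdot \frac{1}{376533}} = \frac{1}{- \frac{457}{376533}} = - \frac{376533}{457}$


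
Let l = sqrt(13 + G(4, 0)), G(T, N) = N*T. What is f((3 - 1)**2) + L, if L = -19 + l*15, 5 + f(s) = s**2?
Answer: -8 + 15*sqrt(13) ≈ 46.083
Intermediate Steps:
f(s) = -5 + s**2
l = sqrt(13) (l = sqrt(13 + 0*4) = sqrt(13 + 0) = sqrt(13) ≈ 3.6056)
L = -19 + 15*sqrt(13) (L = -19 + sqrt(13)*15 = -19 + 15*sqrt(13) ≈ 35.083)
f((3 - 1)**2) + L = (-5 + ((3 - 1)**2)**2) + (-19 + 15*sqrt(13)) = (-5 + (2**2)**2) + (-19 + 15*sqrt(13)) = (-5 + 4**2) + (-19 + 15*sqrt(13)) = (-5 + 16) + (-19 + 15*sqrt(13)) = 11 + (-19 + 15*sqrt(13)) = -8 + 15*sqrt(13)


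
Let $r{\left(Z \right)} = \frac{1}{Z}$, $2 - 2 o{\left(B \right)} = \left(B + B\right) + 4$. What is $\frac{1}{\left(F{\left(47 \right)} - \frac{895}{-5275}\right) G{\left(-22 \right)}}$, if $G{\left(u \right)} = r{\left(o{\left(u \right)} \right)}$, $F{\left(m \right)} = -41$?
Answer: $- \frac{22155}{43076} \approx -0.51432$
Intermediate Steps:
$o{\left(B \right)} = -1 - B$ ($o{\left(B \right)} = 1 - \frac{\left(B + B\right) + 4}{2} = 1 - \frac{2 B + 4}{2} = 1 - \frac{4 + 2 B}{2} = 1 - \left(2 + B\right) = -1 - B$)
$G{\left(u \right)} = \frac{1}{-1 - u}$
$\frac{1}{\left(F{\left(47 \right)} - \frac{895}{-5275}\right) G{\left(-22 \right)}} = \frac{1}{\left(-41 - \frac{895}{-5275}\right) \left(- \frac{1}{1 - 22}\right)} = \frac{1}{\left(-41 - - \frac{179}{1055}\right) \left(- \frac{1}{-21}\right)} = \frac{1}{\left(-41 + \frac{179}{1055}\right) \left(\left(-1\right) \left(- \frac{1}{21}\right)\right)} = \frac{\frac{1}{\frac{1}{21}}}{- \frac{43076}{1055}} = \left(- \frac{1055}{43076}\right) 21 = - \frac{22155}{43076}$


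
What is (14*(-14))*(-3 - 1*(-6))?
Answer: -588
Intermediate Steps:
(14*(-14))*(-3 - 1*(-6)) = -196*(-3 + 6) = -196*3 = -588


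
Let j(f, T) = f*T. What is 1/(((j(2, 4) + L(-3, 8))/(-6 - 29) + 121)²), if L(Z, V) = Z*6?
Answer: 49/720801 ≈ 6.7980e-5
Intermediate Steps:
L(Z, V) = 6*Z
j(f, T) = T*f
1/(((j(2, 4) + L(-3, 8))/(-6 - 29) + 121)²) = 1/(((4*2 + 6*(-3))/(-6 - 29) + 121)²) = 1/(((8 - 18)/(-35) + 121)²) = 1/((-10*(-1/35) + 121)²) = 1/((2/7 + 121)²) = 1/((849/7)²) = 1/(720801/49) = 49/720801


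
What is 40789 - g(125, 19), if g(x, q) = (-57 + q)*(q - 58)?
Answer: 39307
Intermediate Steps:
g(x, q) = (-58 + q)*(-57 + q) (g(x, q) = (-57 + q)*(-58 + q) = (-58 + q)*(-57 + q))
40789 - g(125, 19) = 40789 - (3306 + 19² - 115*19) = 40789 - (3306 + 361 - 2185) = 40789 - 1*1482 = 40789 - 1482 = 39307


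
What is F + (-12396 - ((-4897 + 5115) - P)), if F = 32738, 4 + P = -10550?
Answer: 9570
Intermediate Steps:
P = -10554 (P = -4 - 10550 = -10554)
F + (-12396 - ((-4897 + 5115) - P)) = 32738 + (-12396 - ((-4897 + 5115) - 1*(-10554))) = 32738 + (-12396 - (218 + 10554)) = 32738 + (-12396 - 1*10772) = 32738 + (-12396 - 10772) = 32738 - 23168 = 9570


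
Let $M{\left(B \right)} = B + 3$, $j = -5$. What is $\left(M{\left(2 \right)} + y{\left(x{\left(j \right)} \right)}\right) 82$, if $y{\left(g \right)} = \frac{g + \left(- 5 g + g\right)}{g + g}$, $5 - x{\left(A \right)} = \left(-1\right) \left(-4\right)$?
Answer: $287$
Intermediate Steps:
$x{\left(A \right)} = 1$ ($x{\left(A \right)} = 5 - \left(-1\right) \left(-4\right) = 5 - 4 = 1$)
$M{\left(B \right)} = 3 + B$
$y{\left(g \right)} = - \frac{3}{2}$ ($y{\left(g \right)} = \frac{g - 4 g}{2 g} = - 3 g \frac{1}{2 g} = - \frac{3}{2}$)
$\left(M{\left(2 \right)} + y{\left(x{\left(j \right)} \right)}\right) 82 = \left(\left(3 + 2\right) - \frac{3}{2}\right) 82 = \left(5 - \frac{3}{2}\right) 82 = \frac{7}{2} \cdot 82 = 287$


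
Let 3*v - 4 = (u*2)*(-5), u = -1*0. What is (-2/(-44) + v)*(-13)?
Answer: -1183/66 ≈ -17.924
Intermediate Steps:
u = 0
v = 4/3 (v = 4/3 + ((0*2)*(-5))/3 = 4/3 + (0*(-5))/3 = 4/3 + (⅓)*0 = 4/3 + 0 = 4/3 ≈ 1.3333)
(-2/(-44) + v)*(-13) = (-2/(-44) + 4/3)*(-13) = (-2*(-1/44) + 4/3)*(-13) = (1/22 + 4/3)*(-13) = (91/66)*(-13) = -1183/66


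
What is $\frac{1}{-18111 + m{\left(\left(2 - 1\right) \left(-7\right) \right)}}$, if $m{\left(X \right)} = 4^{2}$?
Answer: $- \frac{1}{18095} \approx -5.5264 \cdot 10^{-5}$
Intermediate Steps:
$m{\left(X \right)} = 16$
$\frac{1}{-18111 + m{\left(\left(2 - 1\right) \left(-7\right) \right)}} = \frac{1}{-18111 + 16} = \frac{1}{-18095} = - \frac{1}{18095}$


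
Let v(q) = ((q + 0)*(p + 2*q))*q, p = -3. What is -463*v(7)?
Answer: -249557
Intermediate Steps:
v(q) = q²*(-3 + 2*q) (v(q) = ((q + 0)*(-3 + 2*q))*q = (q*(-3 + 2*q))*q = q²*(-3 + 2*q))
-463*v(7) = -463*7²*(-3 + 2*7) = -22687*(-3 + 14) = -22687*11 = -463*539 = -249557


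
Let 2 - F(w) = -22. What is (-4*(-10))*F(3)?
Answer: 960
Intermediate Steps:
F(w) = 24 (F(w) = 2 - 1*(-22) = 2 + 22 = 24)
(-4*(-10))*F(3) = -4*(-10)*24 = 40*24 = 960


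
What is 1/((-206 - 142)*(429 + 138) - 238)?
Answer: -1/197554 ≈ -5.0619e-6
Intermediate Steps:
1/((-206 - 142)*(429 + 138) - 238) = 1/(-348*567 - 238) = 1/(-197316 - 238) = 1/(-197554) = -1/197554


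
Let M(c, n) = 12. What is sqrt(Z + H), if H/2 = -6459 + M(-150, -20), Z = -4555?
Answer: I*sqrt(17449) ≈ 132.09*I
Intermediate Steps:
H = -12894 (H = 2*(-6459 + 12) = 2*(-6447) = -12894)
sqrt(Z + H) = sqrt(-4555 - 12894) = sqrt(-17449) = I*sqrt(17449)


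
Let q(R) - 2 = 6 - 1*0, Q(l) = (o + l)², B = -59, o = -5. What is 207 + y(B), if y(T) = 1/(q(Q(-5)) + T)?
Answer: 10556/51 ≈ 206.98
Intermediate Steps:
Q(l) = (-5 + l)²
q(R) = 8 (q(R) = 2 + (6 - 1*0) = 2 + (6 + 0) = 2 + 6 = 8)
y(T) = 1/(8 + T)
207 + y(B) = 207 + 1/(8 - 59) = 207 + 1/(-51) = 207 - 1/51 = 10556/51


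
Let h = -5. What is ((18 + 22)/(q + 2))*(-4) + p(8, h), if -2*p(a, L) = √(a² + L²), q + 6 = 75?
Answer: -160/71 - √89/2 ≈ -6.9705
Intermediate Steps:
q = 69 (q = -6 + 75 = 69)
p(a, L) = -√(L² + a²)/2 (p(a, L) = -√(a² + L²)/2 = -√(L² + a²)/2)
((18 + 22)/(q + 2))*(-4) + p(8, h) = ((18 + 22)/(69 + 2))*(-4) - √((-5)² + 8²)/2 = (40/71)*(-4) - √(25 + 64)/2 = (40*(1/71))*(-4) - √89/2 = (40/71)*(-4) - √89/2 = -160/71 - √89/2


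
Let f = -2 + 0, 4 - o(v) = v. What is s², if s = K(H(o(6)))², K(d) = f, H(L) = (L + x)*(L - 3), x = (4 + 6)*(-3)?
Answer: 16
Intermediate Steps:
x = -30 (x = 10*(-3) = -30)
o(v) = 4 - v
f = -2
H(L) = (-30 + L)*(-3 + L) (H(L) = (L - 30)*(L - 3) = (-30 + L)*(-3 + L))
K(d) = -2
s = 4 (s = (-2)² = 4)
s² = 4² = 16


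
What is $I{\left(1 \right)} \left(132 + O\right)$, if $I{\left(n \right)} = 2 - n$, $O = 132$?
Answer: $264$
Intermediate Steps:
$I{\left(1 \right)} \left(132 + O\right) = \left(2 - 1\right) \left(132 + 132\right) = \left(2 - 1\right) 264 = 1 \cdot 264 = 264$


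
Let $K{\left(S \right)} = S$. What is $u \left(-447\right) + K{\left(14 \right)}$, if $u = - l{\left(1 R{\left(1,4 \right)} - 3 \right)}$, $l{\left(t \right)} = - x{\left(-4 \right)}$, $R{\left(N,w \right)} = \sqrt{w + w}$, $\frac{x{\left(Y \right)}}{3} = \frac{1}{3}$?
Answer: $-433$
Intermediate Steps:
$x{\left(Y \right)} = 1$ ($x{\left(Y \right)} = \frac{3}{3} = 3 \cdot \frac{1}{3} = 1$)
$R{\left(N,w \right)} = \sqrt{2} \sqrt{w}$ ($R{\left(N,w \right)} = \sqrt{2 w} = \sqrt{2} \sqrt{w}$)
$l{\left(t \right)} = -1$ ($l{\left(t \right)} = \left(-1\right) 1 = -1$)
$u = 1$ ($u = \left(-1\right) \left(-1\right) = 1$)
$u \left(-447\right) + K{\left(14 \right)} = 1 \left(-447\right) + 14 = -447 + 14 = -433$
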